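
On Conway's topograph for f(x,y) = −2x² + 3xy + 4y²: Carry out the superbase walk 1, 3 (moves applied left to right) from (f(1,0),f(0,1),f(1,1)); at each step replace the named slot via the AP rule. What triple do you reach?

start (-2,4,5) = (f(1,0),f(0,1),f(1,1))
replace slot 1: 2·(4+5) − (-2) = 20 → (20,4,5)
replace slot 3: 2·(20+4) − 5 = 43 → (20,4,43)

20,4,43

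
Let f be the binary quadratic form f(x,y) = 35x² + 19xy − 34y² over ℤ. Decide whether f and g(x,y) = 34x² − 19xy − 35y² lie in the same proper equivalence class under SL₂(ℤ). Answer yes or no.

D₁ = 5121, D₂ = 5121
river cycle of f (length 80): (-34, 49, 20), (20, 71, -1), (-1, 71, 20), (20, 49, -34), (-34, 19, 35), (35, 51, -18), (-18, 57, 26), (26, 47, -28), (-28, 65, 8), (8, 63, -36), … (70 more)
river cycle of g (length 80): (-35, 19, 34), (34, 49, -20), (-20, 71, 1), (1, 71, -20), (-20, 49, 34), (34, 19, -35), (-35, 51, 18), (18, 57, -26), (-26, 47, 28), (28, 65, -8), … (70 more)
cycles differ ⇒ inequivalent

no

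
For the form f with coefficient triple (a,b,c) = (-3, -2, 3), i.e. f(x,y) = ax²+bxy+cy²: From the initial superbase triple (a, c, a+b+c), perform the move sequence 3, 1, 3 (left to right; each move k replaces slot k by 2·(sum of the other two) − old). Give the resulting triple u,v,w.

start (-3,3,-2) = (f(1,0),f(0,1),f(1,1))
replace slot 3: 2·((-3)+3) − (-2) = 2 → (-3,3,2)
replace slot 1: 2·(3+2) − (-3) = 13 → (13,3,2)
replace slot 3: 2·(13+3) − 2 = 30 → (13,3,30)

13,3,30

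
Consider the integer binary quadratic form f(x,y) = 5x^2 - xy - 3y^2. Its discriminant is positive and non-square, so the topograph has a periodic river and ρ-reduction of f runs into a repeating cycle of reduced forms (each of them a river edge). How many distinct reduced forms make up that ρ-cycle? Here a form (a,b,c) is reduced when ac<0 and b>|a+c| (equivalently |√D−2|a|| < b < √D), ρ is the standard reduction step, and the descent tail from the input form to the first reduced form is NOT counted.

D = 61, ⌊√D⌋ = 7
descent: ρ → (-3,7,1)  [lands on river]
river: ρ → (1,7,-3)
river: ρ → (-3,5,3)
river: ρ → (3,7,-1)
river: ρ → (-1,7,3)
river: ρ → (3,5,-3)
ρ-cycle length = 6 (tail of 1 descent step not counted)

6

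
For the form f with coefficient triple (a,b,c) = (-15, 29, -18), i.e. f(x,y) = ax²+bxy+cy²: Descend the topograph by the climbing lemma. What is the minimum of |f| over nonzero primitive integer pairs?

translate: b→1 (≡-29 mod 30), so (15,-29,18)→(15,1,4)
flip: (15,1,4)→(4,-1,15)
reduced (well bottom): (4,-1,15) with a≤c, −a<b≤a
well minimum |f| = |-4| = 4 (negative-definite)

4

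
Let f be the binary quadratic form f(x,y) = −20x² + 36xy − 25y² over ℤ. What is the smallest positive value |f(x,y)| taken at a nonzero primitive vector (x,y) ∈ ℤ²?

translate: b→4 (≡-36 mod 40), so (20,-36,25)→(20,4,9)
flip: (20,4,9)→(9,-4,20)
reduced (well bottom): (9,-4,20) with a≤c, −a<b≤a
well minimum |f| = |-9| = 9 (negative-definite)

9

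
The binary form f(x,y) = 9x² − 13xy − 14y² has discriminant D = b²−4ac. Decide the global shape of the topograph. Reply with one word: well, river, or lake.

D = b²−4ac = (-13)² − 4·9·(-14) = 673
D > 0 non-square ⇒ indefinite ⇒ periodic river

river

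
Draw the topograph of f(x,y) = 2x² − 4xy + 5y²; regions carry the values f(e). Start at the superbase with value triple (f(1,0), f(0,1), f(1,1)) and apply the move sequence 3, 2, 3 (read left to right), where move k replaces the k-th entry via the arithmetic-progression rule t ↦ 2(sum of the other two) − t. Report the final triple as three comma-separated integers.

start (2,5,3) = (f(1,0),f(0,1),f(1,1))
replace slot 3: 2·(2+5) − 3 = 11 → (2,5,11)
replace slot 2: 2·(2+11) − 5 = 21 → (2,21,11)
replace slot 3: 2·(2+21) − 11 = 35 → (2,21,35)

2,21,35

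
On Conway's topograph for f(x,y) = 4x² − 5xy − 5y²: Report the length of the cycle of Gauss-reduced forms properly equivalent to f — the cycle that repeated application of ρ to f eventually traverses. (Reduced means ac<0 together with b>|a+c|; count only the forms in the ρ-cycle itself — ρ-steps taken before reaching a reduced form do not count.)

D = 105, ⌊√D⌋ = 10
descent: ρ → (-5,5,4)  [lands on river]
river: ρ → (4,3,-6)
river: ρ → (-6,9,1)
river: ρ → (1,9,-6)
river: ρ → (-6,3,4)
river: ρ → (4,5,-5)
ρ-cycle length = 6 (tail of 1 descent step not counted)

6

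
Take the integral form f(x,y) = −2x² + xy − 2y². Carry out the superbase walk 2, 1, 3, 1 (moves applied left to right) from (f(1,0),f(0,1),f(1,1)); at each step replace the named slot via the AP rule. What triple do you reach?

start (-2,-2,-3) = (f(1,0),f(0,1),f(1,1))
replace slot 2: 2·((-2)+(-3)) − (-2) = -8 → (-2,-8,-3)
replace slot 1: 2·((-8)+(-3)) − (-2) = -20 → (-20,-8,-3)
replace slot 3: 2·((-20)+(-8)) − (-3) = -53 → (-20,-8,-53)
replace slot 1: 2·((-8)+(-53)) − (-20) = -102 → (-102,-8,-53)

-102,-8,-53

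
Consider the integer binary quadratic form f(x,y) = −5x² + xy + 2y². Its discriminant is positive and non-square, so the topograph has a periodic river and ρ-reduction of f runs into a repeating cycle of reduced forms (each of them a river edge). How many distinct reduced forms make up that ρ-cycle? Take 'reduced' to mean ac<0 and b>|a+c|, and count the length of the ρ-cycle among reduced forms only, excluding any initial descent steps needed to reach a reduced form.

D = 41, ⌊√D⌋ = 6
descent: ρ → (2,3,-4)  [lands on river]
river: ρ → (-4,5,1)
river: ρ → (1,5,-4)
river: ρ → (-4,3,2)
river: ρ → (2,5,-2)
river: ρ → (-2,3,4)
river: ρ → (4,5,-1)
river: ρ → (-1,5,4)
river: ρ → (4,3,-2)
river: ρ → (-2,5,2)
ρ-cycle length = 10 (tail of 1 descent step not counted)

10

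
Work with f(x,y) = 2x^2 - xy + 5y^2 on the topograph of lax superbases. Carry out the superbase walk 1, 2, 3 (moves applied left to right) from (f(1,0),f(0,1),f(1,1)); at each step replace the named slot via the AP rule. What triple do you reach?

start (2,5,6) = (f(1,0),f(0,1),f(1,1))
replace slot 1: 2·(5+6) − 2 = 20 → (20,5,6)
replace slot 2: 2·(20+6) − 5 = 47 → (20,47,6)
replace slot 3: 2·(20+47) − 6 = 128 → (20,47,128)

20,47,128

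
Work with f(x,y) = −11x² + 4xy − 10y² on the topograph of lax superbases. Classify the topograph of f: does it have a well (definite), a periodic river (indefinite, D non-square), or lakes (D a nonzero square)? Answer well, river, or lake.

D = b²−4ac = 4² − 4·(-11)·(-10) = -424
D < 0 ⇒ definite ⇒ every region one sign ⇒ single well

well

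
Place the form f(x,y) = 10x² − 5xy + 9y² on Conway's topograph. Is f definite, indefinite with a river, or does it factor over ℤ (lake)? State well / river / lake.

D = b²−4ac = (-5)² − 4·10·9 = -335
D < 0 ⇒ definite ⇒ every region one sign ⇒ single well

well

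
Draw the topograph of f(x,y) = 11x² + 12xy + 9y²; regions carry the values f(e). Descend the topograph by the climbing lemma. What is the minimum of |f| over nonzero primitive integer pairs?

translate: b→-10 (≡12 mod 22), so (11,12,9)→(11,-10,8)
flip: (11,-10,8)→(8,10,11)
translate: b→-6 (≡10 mod 16), so (8,10,11)→(8,-6,9)
reduced (well bottom): (8,-6,9) with a≤c, −a<b≤a
well minimum = a = 8

8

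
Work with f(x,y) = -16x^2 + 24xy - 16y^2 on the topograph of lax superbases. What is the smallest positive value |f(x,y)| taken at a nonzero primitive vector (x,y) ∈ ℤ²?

translate: b→8 (≡-24 mod 32), so (16,-24,16)→(16,8,8)
flip: (16,8,8)→(8,-8,16)
translate: b→8 (≡-8 mod 16), so (8,-8,16)→(8,8,16)
reduced (well bottom): (8,8,16) with a≤c, −a<b≤a
well minimum |f| = |-8| = 8 (negative-definite)

8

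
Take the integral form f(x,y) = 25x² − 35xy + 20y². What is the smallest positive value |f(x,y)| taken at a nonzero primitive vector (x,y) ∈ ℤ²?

translate: b→15 (≡-35 mod 50), so (25,-35,20)→(25,15,10)
flip: (25,15,10)→(10,-15,25)
translate: b→5 (≡-15 mod 20), so (10,-15,25)→(10,5,20)
reduced (well bottom): (10,5,20) with a≤c, −a<b≤a
well minimum = a = 10

10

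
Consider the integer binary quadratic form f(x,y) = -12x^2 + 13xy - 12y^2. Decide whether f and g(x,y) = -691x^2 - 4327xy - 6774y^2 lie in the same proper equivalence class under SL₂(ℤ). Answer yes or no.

D₁ = -407, D₂ = -407
f is negative-definite; reduce −f:
−f: translate: b→11 (≡-13 mod 24), so (12,-13,12)→(12,11,11)
−f: flip: (12,11,11)→(11,-11,12)
−f: translate: b→11 (≡-11 mod 22), so (11,-11,12)→(11,11,12)
−f: reduced (well bottom): (11,11,12) with a≤c, −a<b≤a
flip sign back: reduced form of f is (-11,-11,-12)
g is negative-definite; reduce −g:
−g: translate: b→181 (≡4327 mod 1382), so (691,4327,6774)→(691,181,12)
−g: flip: (691,181,12)→(12,-181,691)
−g: translate: b→11 (≡-181 mod 24), so (12,-181,691)→(12,11,11)
−g: flip: (12,11,11)→(11,-11,12)
−g: translate: b→11 (≡-11 mod 22), so (11,-11,12)→(11,11,12)
−g: reduced (well bottom): (11,11,12) with a≤c, −a<b≤a
flip sign back: reduced form of g is (-11,-11,-12)
reduced forms (-11, -11, -12) vs (-11, -11, -12) ⇒ equivalent

yes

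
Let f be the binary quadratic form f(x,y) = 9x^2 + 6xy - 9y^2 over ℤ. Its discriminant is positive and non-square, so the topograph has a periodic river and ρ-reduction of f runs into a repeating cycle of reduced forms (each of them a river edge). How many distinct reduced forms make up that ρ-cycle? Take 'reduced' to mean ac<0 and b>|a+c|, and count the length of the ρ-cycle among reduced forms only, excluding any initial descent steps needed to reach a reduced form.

D = 360, ⌊√D⌋ = 18
river: ρ → (-9,12,6)
river: ρ → (6,12,-9)
river: ρ → (-9,6,9)
river: ρ → (9,12,-6)
river: ρ → (-6,12,9)
river: ρ → (9,6,-9)
ρ-cycle length = 6 (tail of 0 descent steps not counted)

6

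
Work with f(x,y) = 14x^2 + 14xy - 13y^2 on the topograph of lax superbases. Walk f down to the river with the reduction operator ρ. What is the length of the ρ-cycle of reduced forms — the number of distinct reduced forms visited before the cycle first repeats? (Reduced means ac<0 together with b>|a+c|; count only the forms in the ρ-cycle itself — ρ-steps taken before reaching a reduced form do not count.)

D = 924, ⌊√D⌋ = 30
river: ρ → (-13,12,15)
river: ρ → (15,18,-10)
river: ρ → (-10,22,11)
river: ρ → (11,22,-10)
river: ρ → (-10,18,15)
river: ρ → (15,12,-13)
river: ρ → (-13,14,14)
river: ρ → (14,14,-13)
ρ-cycle length = 8 (tail of 0 descent steps not counted)

8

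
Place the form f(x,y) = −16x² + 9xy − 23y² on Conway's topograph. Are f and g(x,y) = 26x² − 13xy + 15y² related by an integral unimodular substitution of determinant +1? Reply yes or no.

D₁ = -1391, D₂ = -1391
f is negative-definite; reduce −f:
−f: reduced (well bottom): (16,-9,23) with a≤c, −a<b≤a
flip sign back: reduced form of f is (-16,9,-23)
g: flip: (26,-13,15)→(15,13,26)
g: reduced (well bottom): (15,13,26) with a≤c, −a<b≤a
reduced forms (-16, 9, -23) vs (15, 13, 26) ⇒ inequivalent

no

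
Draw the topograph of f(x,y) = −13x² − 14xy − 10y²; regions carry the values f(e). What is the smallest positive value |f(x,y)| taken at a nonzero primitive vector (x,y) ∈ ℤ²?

translate: b→-12 (≡14 mod 26), so (13,14,10)→(13,-12,9)
flip: (13,-12,9)→(9,12,13)
translate: b→-6 (≡12 mod 18), so (9,12,13)→(9,-6,10)
reduced (well bottom): (9,-6,10) with a≤c, −a<b≤a
well minimum |f| = |-9| = 9 (negative-definite)

9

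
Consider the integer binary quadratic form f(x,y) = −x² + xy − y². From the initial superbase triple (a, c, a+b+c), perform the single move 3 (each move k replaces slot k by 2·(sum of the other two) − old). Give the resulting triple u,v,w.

start (-1,-1,-1) = (f(1,0),f(0,1),f(1,1))
replace slot 3: 2·((-1)+(-1)) − (-1) = -3 → (-1,-1,-3)

-1,-1,-3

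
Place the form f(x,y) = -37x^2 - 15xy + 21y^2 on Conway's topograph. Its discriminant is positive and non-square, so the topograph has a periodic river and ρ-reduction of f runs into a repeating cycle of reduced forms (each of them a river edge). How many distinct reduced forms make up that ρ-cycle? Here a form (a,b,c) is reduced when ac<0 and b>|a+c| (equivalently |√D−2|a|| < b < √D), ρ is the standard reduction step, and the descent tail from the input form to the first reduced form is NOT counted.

D = 3333, ⌊√D⌋ = 57
descent: ρ → (21,57,-1)  [lands on river]
river: ρ → (-1,57,21)
river: ρ → (21,27,-31)
river: ρ → (-31,35,17)
river: ρ → (17,33,-33)
river: ρ → (-33,33,17)
river: ρ → (17,35,-31)
river: ρ → (-31,27,21)
ρ-cycle length = 8 (tail of 1 descent step not counted)

8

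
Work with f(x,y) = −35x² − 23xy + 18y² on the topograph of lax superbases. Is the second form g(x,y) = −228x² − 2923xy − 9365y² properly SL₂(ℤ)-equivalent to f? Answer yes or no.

D₁ = 3049, D₂ = 3049
river cycle of f (length 170): (18, 23, -35), (-35, 47, 6), (6, 49, -27), (-27, 5, 28), (28, 51, -4), (-4, 53, 15), (15, 37, -28), (-28, 19, 24), (24, 29, -23), (-23, 17, 30), … (160 more)
river cycle of g (length 170): (-35, 47, 6), (6, 49, -27), (-27, 5, 28), (28, 51, -4), (-4, 53, 15), (15, 37, -28), (-28, 19, 24), (24, 29, -23), (-23, 17, 30), (30, 43, -10), … (160 more)
cycles coincide ⇒ equivalent

yes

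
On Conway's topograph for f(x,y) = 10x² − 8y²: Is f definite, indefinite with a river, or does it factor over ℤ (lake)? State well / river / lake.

D = b²−4ac = 0² − 4·10·(-8) = 320
D > 0 non-square ⇒ indefinite ⇒ periodic river

river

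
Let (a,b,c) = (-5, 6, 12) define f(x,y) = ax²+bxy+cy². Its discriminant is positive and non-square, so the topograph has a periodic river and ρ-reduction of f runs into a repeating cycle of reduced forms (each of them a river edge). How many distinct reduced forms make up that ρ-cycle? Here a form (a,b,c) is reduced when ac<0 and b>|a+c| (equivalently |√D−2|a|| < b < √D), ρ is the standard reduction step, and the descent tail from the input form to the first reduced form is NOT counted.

D = 276, ⌊√D⌋ = 16
descent: ρ → (12,-6,-5)
descent: ρ → (-5,16,1)  [lands on river]
river: ρ → (1,16,-5)
river: ρ → (-5,14,4)
river: ρ → (4,10,-11)
river: ρ → (-11,12,3)
river: ρ → (3,12,-11)
river: ρ → (-11,10,4)
river: ρ → (4,14,-5)
ρ-cycle length = 8 (tail of 2 descent steps not counted)

8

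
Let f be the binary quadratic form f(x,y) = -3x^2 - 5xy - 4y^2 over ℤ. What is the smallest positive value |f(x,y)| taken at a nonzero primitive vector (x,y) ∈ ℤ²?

translate: b→-1 (≡5 mod 6), so (3,5,4)→(3,-1,2)
flip: (3,-1,2)→(2,1,3)
reduced (well bottom): (2,1,3) with a≤c, −a<b≤a
well minimum |f| = |-2| = 2 (negative-definite)

2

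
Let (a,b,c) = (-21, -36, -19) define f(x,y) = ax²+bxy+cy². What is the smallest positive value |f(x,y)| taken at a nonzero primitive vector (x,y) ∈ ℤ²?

translate: b→-6 (≡36 mod 42), so (21,36,19)→(21,-6,4)
flip: (21,-6,4)→(4,6,21)
translate: b→-2 (≡6 mod 8), so (4,6,21)→(4,-2,19)
reduced (well bottom): (4,-2,19) with a≤c, −a<b≤a
well minimum |f| = |-4| = 4 (negative-definite)

4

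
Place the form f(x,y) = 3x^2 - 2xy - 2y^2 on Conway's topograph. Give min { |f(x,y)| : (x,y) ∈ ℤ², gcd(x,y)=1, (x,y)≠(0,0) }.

descent: ρ → (-2,2,3)  [lands on river]
river: ρ → (3,4,-1)
river: ρ → (-1,4,3)
river: ρ → (3,2,-2)
closes: descent 1, river 4
min |a| on river = 1

1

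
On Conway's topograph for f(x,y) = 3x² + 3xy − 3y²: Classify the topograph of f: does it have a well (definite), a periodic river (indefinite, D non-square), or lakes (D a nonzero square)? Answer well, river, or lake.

D = b²−4ac = 3² − 4·3·(-3) = 45
D > 0 non-square ⇒ indefinite ⇒ periodic river

river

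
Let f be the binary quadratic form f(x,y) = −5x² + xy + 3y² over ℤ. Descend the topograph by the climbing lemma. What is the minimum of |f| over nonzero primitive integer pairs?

descent: ρ → (3,5,-3)  [lands on river]
river: ρ → (-3,7,1)
river: ρ → (1,7,-3)
river: ρ → (-3,5,3)
river: ρ → (3,7,-1)
river: ρ → (-1,7,3)
closes: descent 1, river 6
min |a| on river = 1

1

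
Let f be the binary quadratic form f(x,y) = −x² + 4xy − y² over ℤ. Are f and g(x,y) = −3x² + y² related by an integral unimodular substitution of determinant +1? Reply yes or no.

D₁ = 12, D₂ = 12
river cycle of f (length 2): (-1, 2, 2), (2, 2, -1)
river cycle of g (length 2): (1, 2, -2), (-2, 2, 1)
cycles differ ⇒ inequivalent

no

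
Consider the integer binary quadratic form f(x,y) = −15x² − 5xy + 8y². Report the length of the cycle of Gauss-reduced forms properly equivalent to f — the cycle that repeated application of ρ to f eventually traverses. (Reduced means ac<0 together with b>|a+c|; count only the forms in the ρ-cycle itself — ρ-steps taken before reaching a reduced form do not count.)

D = 505, ⌊√D⌋ = 22
descent: ρ → (8,21,-2)  [lands on river]
river: ρ → (-2,19,18)
river: ρ → (18,17,-3)
river: ρ → (-3,19,12)
river: ρ → (12,5,-10)
river: ρ → (-10,15,7)
river: ρ → (7,13,-12)
river: ρ → (-12,11,8)
ρ-cycle length = 8 (tail of 1 descent step not counted)

8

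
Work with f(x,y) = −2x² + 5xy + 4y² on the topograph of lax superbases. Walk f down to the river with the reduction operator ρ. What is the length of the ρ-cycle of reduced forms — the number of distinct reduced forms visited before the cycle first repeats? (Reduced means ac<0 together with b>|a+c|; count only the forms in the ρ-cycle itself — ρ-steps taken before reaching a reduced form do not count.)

D = 57, ⌊√D⌋ = 7
river: ρ → (4,3,-3)
river: ρ → (-3,3,4)
river: ρ → (4,5,-2)
river: ρ → (-2,7,1)
river: ρ → (1,7,-2)
river: ρ → (-2,5,4)
ρ-cycle length = 6 (tail of 0 descent steps not counted)

6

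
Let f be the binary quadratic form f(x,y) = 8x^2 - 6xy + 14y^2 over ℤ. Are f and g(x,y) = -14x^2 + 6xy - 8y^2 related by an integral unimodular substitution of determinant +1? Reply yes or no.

D₁ = -412, D₂ = -412
f: reduced (well bottom): (8,-6,14) with a≤c, −a<b≤a
g is negative-definite; reduce −g:
−g: flip: (14,-6,8)→(8,6,14)
−g: reduced (well bottom): (8,6,14) with a≤c, −a<b≤a
flip sign back: reduced form of g is (-8,-6,-14)
reduced forms (8, -6, 14) vs (-8, -6, -14) ⇒ inequivalent

no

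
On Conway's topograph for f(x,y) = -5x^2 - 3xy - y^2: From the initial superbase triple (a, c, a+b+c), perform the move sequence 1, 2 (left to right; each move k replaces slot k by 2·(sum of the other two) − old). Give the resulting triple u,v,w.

start (-5,-1,-9) = (f(1,0),f(0,1),f(1,1))
replace slot 1: 2·((-1)+(-9)) − (-5) = -15 → (-15,-1,-9)
replace slot 2: 2·((-15)+(-9)) − (-1) = -47 → (-15,-47,-9)

-15,-47,-9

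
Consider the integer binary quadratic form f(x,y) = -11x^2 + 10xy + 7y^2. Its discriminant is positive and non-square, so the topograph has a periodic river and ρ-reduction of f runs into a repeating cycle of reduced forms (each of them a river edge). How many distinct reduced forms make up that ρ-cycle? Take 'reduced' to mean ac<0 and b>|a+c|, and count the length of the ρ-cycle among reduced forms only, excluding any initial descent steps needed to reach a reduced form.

D = 408, ⌊√D⌋ = 20
river: ρ → (7,18,-3)
river: ρ → (-3,18,7)
river: ρ → (7,10,-11)
river: ρ → (-11,12,6)
river: ρ → (6,12,-11)
river: ρ → (-11,10,7)
ρ-cycle length = 6 (tail of 0 descent steps not counted)

6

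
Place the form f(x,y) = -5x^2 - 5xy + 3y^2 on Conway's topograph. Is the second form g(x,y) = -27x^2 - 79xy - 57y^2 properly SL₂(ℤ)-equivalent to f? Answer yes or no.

D₁ = 85, D₂ = 85
river cycle of f (length 6): (3, 5, -5), (-5, 5, 3), (3, 7, -3), (-3, 5, 5), (5, 5, -3), (-3, 7, 3)
river cycle of g (length 6): (-5, 5, 3), (3, 7, -3), (-3, 5, 5), (5, 5, -3), (-3, 7, 3), (3, 5, -5)
cycles coincide ⇒ equivalent

yes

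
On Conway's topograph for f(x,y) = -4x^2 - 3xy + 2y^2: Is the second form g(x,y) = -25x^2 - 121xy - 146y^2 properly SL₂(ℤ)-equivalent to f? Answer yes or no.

D₁ = 41, D₂ = 41
river cycle of f (length 10): (2, 3, -4), (-4, 5, 1), (1, 5, -4), (-4, 3, 2), (2, 5, -2), (-2, 3, 4), (4, 5, -1), (-1, 5, 4), (4, 3, -2), (-2, 5, 2)
river cycle of g (length 10): (-4, 5, 1), (1, 5, -4), (-4, 3, 2), (2, 5, -2), (-2, 3, 4), (4, 5, -1), (-1, 5, 4), (4, 3, -2), (-2, 5, 2), (2, 3, -4)
cycles coincide ⇒ equivalent

yes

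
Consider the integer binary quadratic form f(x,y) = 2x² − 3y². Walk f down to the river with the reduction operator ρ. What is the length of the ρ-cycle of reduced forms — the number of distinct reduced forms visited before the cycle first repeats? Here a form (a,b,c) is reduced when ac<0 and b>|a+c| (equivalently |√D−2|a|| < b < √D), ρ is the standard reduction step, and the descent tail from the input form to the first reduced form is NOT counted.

D = 24, ⌊√D⌋ = 4
descent: ρ → (-3,0,2)
descent: ρ → (2,4,-1)  [lands on river]
river: ρ → (-1,4,2)
ρ-cycle length = 2 (tail of 2 descent steps not counted)

2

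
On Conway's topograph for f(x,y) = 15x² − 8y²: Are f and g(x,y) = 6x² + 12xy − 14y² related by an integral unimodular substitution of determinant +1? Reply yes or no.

D₁ = 480, D₂ = 480
river cycle of f (length 4): (-8, 16, 7), (7, 12, -12), (-12, 12, 7), (7, 16, -8)
river cycle of g (length 4): (-14, 16, 4), (4, 16, -14), (-14, 12, 6), (6, 12, -14)
cycles differ ⇒ inequivalent

no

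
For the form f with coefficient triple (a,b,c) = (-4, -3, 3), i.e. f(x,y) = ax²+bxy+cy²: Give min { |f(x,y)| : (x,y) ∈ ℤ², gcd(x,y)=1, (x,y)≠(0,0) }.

descent: ρ → (3,3,-4)  [lands on river]
river: ρ → (-4,5,2)
river: ρ → (2,7,-1)
river: ρ → (-1,7,2)
river: ρ → (2,5,-4)
river: ρ → (-4,3,3)
closes: descent 1, river 6
min |a| on river = 1

1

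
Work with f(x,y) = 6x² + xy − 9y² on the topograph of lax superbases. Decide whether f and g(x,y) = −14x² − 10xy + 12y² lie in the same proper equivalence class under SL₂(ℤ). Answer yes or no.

D₁ = 217, D₂ = 772
discriminants differ ⇒ not SL₂(ℤ)-equivalent

no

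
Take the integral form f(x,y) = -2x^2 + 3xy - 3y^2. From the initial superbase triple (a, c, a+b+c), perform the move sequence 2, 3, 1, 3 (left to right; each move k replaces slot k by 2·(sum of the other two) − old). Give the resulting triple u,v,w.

start (-2,-3,-2) = (f(1,0),f(0,1),f(1,1))
replace slot 2: 2·((-2)+(-2)) − (-3) = -5 → (-2,-5,-2)
replace slot 3: 2·((-2)+(-5)) − (-2) = -12 → (-2,-5,-12)
replace slot 1: 2·((-5)+(-12)) − (-2) = -32 → (-32,-5,-12)
replace slot 3: 2·((-32)+(-5)) − (-12) = -62 → (-32,-5,-62)

-32,-5,-62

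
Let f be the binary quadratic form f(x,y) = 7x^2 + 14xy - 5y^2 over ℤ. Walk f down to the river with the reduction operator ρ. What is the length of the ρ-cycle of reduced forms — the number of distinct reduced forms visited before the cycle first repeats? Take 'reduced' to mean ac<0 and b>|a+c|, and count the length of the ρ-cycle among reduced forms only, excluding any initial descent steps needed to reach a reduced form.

D = 336, ⌊√D⌋ = 18
river: ρ → (-5,16,4)
river: ρ → (4,16,-5)
river: ρ → (-5,14,7)
river: ρ → (7,14,-5)
ρ-cycle length = 4 (tail of 0 descent steps not counted)

4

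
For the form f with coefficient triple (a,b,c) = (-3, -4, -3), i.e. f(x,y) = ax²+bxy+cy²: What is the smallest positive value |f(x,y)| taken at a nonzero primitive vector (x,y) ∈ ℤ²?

translate: b→-2 (≡4 mod 6), so (3,4,3)→(3,-2,2)
flip: (3,-2,2)→(2,2,3)
reduced (well bottom): (2,2,3) with a≤c, −a<b≤a
well minimum |f| = |-2| = 2 (negative-definite)

2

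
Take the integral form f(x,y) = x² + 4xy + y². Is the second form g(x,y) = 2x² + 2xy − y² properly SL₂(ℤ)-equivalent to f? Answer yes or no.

D₁ = 12, D₂ = 12
river cycle of f (length 2): (1, 2, -2), (-2, 2, 1)
river cycle of g (length 2): (-1, 2, 2), (2, 2, -1)
cycles differ ⇒ inequivalent

no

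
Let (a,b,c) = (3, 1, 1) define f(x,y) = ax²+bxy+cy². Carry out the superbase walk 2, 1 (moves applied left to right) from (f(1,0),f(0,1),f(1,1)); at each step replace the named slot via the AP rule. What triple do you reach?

start (3,1,5) = (f(1,0),f(0,1),f(1,1))
replace slot 2: 2·(3+5) − 1 = 15 → (3,15,5)
replace slot 1: 2·(15+5) − 3 = 37 → (37,15,5)

37,15,5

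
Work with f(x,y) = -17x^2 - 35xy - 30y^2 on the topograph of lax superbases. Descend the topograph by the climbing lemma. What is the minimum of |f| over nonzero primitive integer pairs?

translate: b→1 (≡35 mod 34), so (17,35,30)→(17,1,12)
flip: (17,1,12)→(12,-1,17)
reduced (well bottom): (12,-1,17) with a≤c, −a<b≤a
well minimum |f| = |-12| = 12 (negative-definite)

12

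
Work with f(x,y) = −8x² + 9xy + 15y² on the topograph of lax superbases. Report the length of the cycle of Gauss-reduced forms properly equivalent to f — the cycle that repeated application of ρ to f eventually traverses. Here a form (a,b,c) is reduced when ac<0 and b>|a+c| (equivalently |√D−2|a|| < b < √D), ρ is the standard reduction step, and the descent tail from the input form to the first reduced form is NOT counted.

D = 561, ⌊√D⌋ = 23
river: ρ → (15,21,-2)
river: ρ → (-2,23,4)
river: ρ → (4,17,-17)
river: ρ → (-17,17,4)
river: ρ → (4,23,-2)
river: ρ → (-2,21,15)
river: ρ → (15,9,-8)
river: ρ → (-8,23,1)
river: ρ → (1,23,-8)
river: ρ → (-8,9,15)
ρ-cycle length = 10 (tail of 0 descent steps not counted)

10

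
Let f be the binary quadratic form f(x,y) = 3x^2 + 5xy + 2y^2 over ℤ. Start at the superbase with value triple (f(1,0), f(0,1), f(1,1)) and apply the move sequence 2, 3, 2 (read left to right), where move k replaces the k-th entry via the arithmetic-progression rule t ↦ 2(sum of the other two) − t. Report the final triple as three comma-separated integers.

start (3,2,10) = (f(1,0),f(0,1),f(1,1))
replace slot 2: 2·(3+10) − 2 = 24 → (3,24,10)
replace slot 3: 2·(3+24) − 10 = 44 → (3,24,44)
replace slot 2: 2·(3+44) − 24 = 70 → (3,70,44)

3,70,44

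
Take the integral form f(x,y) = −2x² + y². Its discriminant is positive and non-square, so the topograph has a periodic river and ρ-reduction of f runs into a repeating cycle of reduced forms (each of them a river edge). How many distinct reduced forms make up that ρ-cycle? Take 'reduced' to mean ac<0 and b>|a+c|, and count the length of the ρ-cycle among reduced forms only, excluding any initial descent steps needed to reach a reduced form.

D = 8, ⌊√D⌋ = 2
descent: ρ → (1,2,-1)  [lands on river]
river: ρ → (-1,2,1)
ρ-cycle length = 2 (tail of 1 descent step not counted)

2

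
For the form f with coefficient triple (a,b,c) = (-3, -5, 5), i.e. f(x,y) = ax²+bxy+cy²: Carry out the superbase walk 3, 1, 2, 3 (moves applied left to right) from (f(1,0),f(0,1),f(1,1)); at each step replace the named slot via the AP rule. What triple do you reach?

start (-3,5,-3) = (f(1,0),f(0,1),f(1,1))
replace slot 3: 2·((-3)+5) − (-3) = 7 → (-3,5,7)
replace slot 1: 2·(5+7) − (-3) = 27 → (27,5,7)
replace slot 2: 2·(27+7) − 5 = 63 → (27,63,7)
replace slot 3: 2·(27+63) − 7 = 173 → (27,63,173)

27,63,173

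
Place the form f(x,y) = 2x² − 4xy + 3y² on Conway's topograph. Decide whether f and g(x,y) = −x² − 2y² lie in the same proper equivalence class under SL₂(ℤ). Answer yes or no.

D₁ = -8, D₂ = -8
f: translate: b→0 (≡-4 mod 4), so (2,-4,3)→(2,0,1)
f: flip: (2,0,1)→(1,0,2)
f: reduced (well bottom): (1,0,2) with a≤c, −a<b≤a
g is negative-definite; reduce −g:
−g: reduced (well bottom): (1,0,2) with a≤c, −a<b≤a
flip sign back: reduced form of g is (-1,0,-2)
reduced forms (1, 0, 2) vs (-1, 0, -2) ⇒ inequivalent

no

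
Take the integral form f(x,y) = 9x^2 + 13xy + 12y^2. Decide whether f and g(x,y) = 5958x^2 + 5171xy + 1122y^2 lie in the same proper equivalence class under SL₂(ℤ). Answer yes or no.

D₁ = -263, D₂ = -263
f: translate: b→-5 (≡13 mod 18), so (9,13,12)→(9,-5,8)
f: flip: (9,-5,8)→(8,5,9)
f: reduced (well bottom): (8,5,9) with a≤c, −a<b≤a
g: flip: (5958,5171,1122)→(1122,-5171,5958)
g: translate: b→-683 (≡-5171 mod 2244), so (1122,-5171,5958)→(1122,-683,104)
g: flip: (1122,-683,104)→(104,683,1122)
g: translate: b→59 (≡683 mod 208), so (104,683,1122)→(104,59,9)
g: flip: (104,59,9)→(9,-59,104)
g: translate: b→-5 (≡-59 mod 18), so (9,-59,104)→(9,-5,8)
g: flip: (9,-5,8)→(8,5,9)
g: reduced (well bottom): (8,5,9) with a≤c, −a<b≤a
reduced forms (8, 5, 9) vs (8, 5, 9) ⇒ equivalent

yes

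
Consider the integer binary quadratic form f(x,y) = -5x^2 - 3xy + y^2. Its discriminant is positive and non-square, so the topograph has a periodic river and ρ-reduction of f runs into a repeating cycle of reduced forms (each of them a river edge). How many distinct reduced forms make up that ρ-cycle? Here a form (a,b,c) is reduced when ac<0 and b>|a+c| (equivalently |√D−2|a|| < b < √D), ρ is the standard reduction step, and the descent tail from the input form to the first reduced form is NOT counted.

D = 29, ⌊√D⌋ = 5
descent: ρ → (1,5,-1)  [lands on river]
river: ρ → (-1,5,1)
ρ-cycle length = 2 (tail of 1 descent step not counted)

2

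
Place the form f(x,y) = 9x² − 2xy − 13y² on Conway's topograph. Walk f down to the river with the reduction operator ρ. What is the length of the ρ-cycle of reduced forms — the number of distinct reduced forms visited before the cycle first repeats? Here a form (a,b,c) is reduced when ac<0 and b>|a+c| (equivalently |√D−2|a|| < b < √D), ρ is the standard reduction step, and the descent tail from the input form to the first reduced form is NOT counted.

D = 472, ⌊√D⌋ = 21
descent: ρ → (-13,2,9)
descent: ρ → (9,16,-6)  [lands on river]
river: ρ → (-6,20,3)
river: ρ → (3,16,-18)
river: ρ → (-18,20,1)
river: ρ → (1,20,-18)
river: ρ → (-18,16,3)
river: ρ → (3,20,-6)
river: ρ → (-6,16,9)
river: ρ → (9,20,-2)
river: ρ → (-2,20,9)
ρ-cycle length = 10 (tail of 2 descent steps not counted)

10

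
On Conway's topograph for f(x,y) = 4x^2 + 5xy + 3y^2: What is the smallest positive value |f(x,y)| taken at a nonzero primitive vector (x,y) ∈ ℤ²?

translate: b→-3 (≡5 mod 8), so (4,5,3)→(4,-3,2)
flip: (4,-3,2)→(2,3,4)
translate: b→-1 (≡3 mod 4), so (2,3,4)→(2,-1,3)
reduced (well bottom): (2,-1,3) with a≤c, −a<b≤a
well minimum = a = 2

2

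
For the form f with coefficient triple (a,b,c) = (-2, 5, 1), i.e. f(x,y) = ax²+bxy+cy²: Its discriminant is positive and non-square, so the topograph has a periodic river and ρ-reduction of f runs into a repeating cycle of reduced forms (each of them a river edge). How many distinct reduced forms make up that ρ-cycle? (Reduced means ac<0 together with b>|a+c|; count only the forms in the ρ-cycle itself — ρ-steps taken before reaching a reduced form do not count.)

D = 33, ⌊√D⌋ = 5
river: ρ → (1,5,-2)
river: ρ → (-2,3,3)
river: ρ → (3,3,-2)
river: ρ → (-2,5,1)
ρ-cycle length = 4 (tail of 0 descent steps not counted)

4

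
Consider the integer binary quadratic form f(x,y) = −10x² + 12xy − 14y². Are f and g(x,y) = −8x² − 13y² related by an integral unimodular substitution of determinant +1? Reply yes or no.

D₁ = -416, D₂ = -416
f is negative-definite; reduce −f:
−f: translate: b→8 (≡-12 mod 20), so (10,-12,14)→(10,8,12)
−f: reduced (well bottom): (10,8,12) with a≤c, −a<b≤a
flip sign back: reduced form of f is (-10,-8,-12)
g is negative-definite; reduce −g:
−g: reduced (well bottom): (8,0,13) with a≤c, −a<b≤a
flip sign back: reduced form of g is (-8,0,-13)
reduced forms (-10, -8, -12) vs (-8, 0, -13) ⇒ inequivalent

no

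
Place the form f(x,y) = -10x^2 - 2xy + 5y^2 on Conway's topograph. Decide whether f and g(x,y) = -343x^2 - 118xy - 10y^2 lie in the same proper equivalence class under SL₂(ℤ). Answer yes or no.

D₁ = 204, D₂ = 204
river cycle of f (length 6): (5, 12, -3), (-3, 12, 5), (5, 8, -7), (-7, 6, 6), (6, 6, -7), (-7, 8, 5)
river cycle of g (length 6): (5, 12, -3), (-3, 12, 5), (5, 8, -7), (-7, 6, 6), (6, 6, -7), (-7, 8, 5)
cycles coincide ⇒ equivalent

yes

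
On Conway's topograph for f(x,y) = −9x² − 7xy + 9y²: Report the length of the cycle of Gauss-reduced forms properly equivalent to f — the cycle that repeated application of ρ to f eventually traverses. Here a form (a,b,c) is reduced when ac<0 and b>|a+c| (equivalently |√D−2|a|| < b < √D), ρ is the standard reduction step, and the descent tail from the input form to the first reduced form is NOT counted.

D = 373, ⌊√D⌋ = 19
descent: ρ → (9,7,-9)  [lands on river]
river: ρ → (-9,11,7)
river: ρ → (7,17,-3)
river: ρ → (-3,19,1)
river: ρ → (1,19,-3)
river: ρ → (-3,17,7)
river: ρ → (7,11,-9)
river: ρ → (-9,7,9)
river: ρ → (9,11,-7)
river: ρ → (-7,17,3)
river: ρ → (3,19,-1)
river: ρ → (-1,19,3)
river: ρ → (3,17,-7)
river: ρ → (-7,11,9)
ρ-cycle length = 14 (tail of 1 descent step not counted)

14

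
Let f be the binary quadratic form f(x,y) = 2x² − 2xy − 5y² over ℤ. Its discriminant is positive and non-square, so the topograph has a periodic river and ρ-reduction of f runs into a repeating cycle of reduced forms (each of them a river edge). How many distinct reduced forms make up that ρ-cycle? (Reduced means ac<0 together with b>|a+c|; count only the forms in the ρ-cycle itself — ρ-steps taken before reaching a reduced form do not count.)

D = 44, ⌊√D⌋ = 6
descent: ρ → (-5,2,2)
descent: ρ → (2,6,-1)  [lands on river]
river: ρ → (-1,6,2)
ρ-cycle length = 2 (tail of 2 descent steps not counted)

2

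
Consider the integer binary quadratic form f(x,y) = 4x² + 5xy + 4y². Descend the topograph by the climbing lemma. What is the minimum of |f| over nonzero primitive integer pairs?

translate: b→-3 (≡5 mod 8), so (4,5,4)→(4,-3,3)
flip: (4,-3,3)→(3,3,4)
reduced (well bottom): (3,3,4) with a≤c, −a<b≤a
well minimum = a = 3

3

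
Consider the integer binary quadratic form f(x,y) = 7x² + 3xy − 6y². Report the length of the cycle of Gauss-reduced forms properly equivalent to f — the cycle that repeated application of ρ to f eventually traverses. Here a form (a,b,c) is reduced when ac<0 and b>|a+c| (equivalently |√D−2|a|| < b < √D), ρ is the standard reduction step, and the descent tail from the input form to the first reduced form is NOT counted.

D = 177, ⌊√D⌋ = 13
river: ρ → (-6,9,4)
river: ρ → (4,7,-8)
river: ρ → (-8,9,3)
river: ρ → (3,9,-8)
river: ρ → (-8,7,4)
river: ρ → (4,9,-6)
river: ρ → (-6,3,7)
river: ρ → (7,11,-2)
river: ρ → (-2,13,1)
river: ρ → (1,13,-2)
river: ρ → (-2,11,7)
river: ρ → (7,3,-6)
ρ-cycle length = 12 (tail of 0 descent steps not counted)

12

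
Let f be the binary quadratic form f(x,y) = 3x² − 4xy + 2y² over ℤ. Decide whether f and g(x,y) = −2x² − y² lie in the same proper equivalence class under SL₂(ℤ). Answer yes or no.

D₁ = -8, D₂ = -8
f: translate: b→2 (≡-4 mod 6), so (3,-4,2)→(3,2,1)
f: flip: (3,2,1)→(1,-2,3)
f: translate: b→0 (≡-2 mod 2), so (1,-2,3)→(1,0,2)
f: reduced (well bottom): (1,0,2) with a≤c, −a<b≤a
g is negative-definite; reduce −g:
−g: flip: (2,0,1)→(1,0,2)
−g: reduced (well bottom): (1,0,2) with a≤c, −a<b≤a
flip sign back: reduced form of g is (-1,0,-2)
reduced forms (1, 0, 2) vs (-1, 0, -2) ⇒ inequivalent

no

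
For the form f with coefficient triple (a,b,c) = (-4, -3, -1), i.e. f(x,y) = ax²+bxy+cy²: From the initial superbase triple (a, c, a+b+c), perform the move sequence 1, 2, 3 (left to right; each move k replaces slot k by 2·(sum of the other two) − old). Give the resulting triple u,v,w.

start (-4,-1,-8) = (f(1,0),f(0,1),f(1,1))
replace slot 1: 2·((-1)+(-8)) − (-4) = -14 → (-14,-1,-8)
replace slot 2: 2·((-14)+(-8)) − (-1) = -43 → (-14,-43,-8)
replace slot 3: 2·((-14)+(-43)) − (-8) = -106 → (-14,-43,-106)

-14,-43,-106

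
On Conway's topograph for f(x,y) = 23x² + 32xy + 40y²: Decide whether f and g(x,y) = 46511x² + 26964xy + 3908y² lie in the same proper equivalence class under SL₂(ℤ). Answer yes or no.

D₁ = -2656, D₂ = -2656
f: translate: b→-14 (≡32 mod 46), so (23,32,40)→(23,-14,31)
f: reduced (well bottom): (23,-14,31) with a≤c, −a<b≤a
g: flip: (46511,26964,3908)→(3908,-26964,46511)
g: translate: b→-3516 (≡-26964 mod 7816), so (3908,-26964,46511)→(3908,-3516,791)
g: flip: (3908,-3516,791)→(791,3516,3908)
g: translate: b→352 (≡3516 mod 1582), so (791,3516,3908)→(791,352,40)
g: flip: (791,352,40)→(40,-352,791)
g: translate: b→-32 (≡-352 mod 80), so (40,-352,791)→(40,-32,23)
g: flip: (40,-32,23)→(23,32,40)
g: translate: b→-14 (≡32 mod 46), so (23,32,40)→(23,-14,31)
g: reduced (well bottom): (23,-14,31) with a≤c, −a<b≤a
reduced forms (23, -14, 31) vs (23, -14, 31) ⇒ equivalent

yes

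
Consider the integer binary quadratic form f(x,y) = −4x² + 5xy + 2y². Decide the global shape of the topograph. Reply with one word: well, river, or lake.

D = b²−4ac = 5² − 4·(-4)·2 = 57
D > 0 non-square ⇒ indefinite ⇒ periodic river

river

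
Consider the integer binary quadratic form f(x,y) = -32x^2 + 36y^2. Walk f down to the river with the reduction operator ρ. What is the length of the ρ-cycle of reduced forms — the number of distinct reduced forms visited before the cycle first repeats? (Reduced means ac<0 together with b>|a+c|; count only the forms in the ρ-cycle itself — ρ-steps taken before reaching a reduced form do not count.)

D = 4608, ⌊√D⌋ = 67
descent: ρ → (36,0,-32)
descent: ρ → (-32,64,4)  [lands on river]
river: ρ → (4,64,-32)
ρ-cycle length = 2 (tail of 2 descent steps not counted)

2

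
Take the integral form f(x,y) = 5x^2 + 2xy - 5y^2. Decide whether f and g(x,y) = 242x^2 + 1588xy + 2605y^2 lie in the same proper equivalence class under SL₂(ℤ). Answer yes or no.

D₁ = 104, D₂ = 104
river cycle of f (length 6): (-5, 8, 2), (2, 8, -5), (-5, 2, 5), (5, 8, -2), (-2, 8, 5), (5, 2, -5)
river cycle of g (length 6): (2, 8, -5), (-5, 2, 5), (5, 8, -2), (-2, 8, 5), (5, 2, -5), (-5, 8, 2)
cycles coincide ⇒ equivalent

yes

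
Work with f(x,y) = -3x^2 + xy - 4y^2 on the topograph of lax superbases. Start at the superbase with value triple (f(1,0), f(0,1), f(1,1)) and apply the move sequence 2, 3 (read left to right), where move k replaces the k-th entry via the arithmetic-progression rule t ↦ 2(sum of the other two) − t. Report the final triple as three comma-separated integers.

start (-3,-4,-6) = (f(1,0),f(0,1),f(1,1))
replace slot 2: 2·((-3)+(-6)) − (-4) = -14 → (-3,-14,-6)
replace slot 3: 2·((-3)+(-14)) − (-6) = -28 → (-3,-14,-28)

-3,-14,-28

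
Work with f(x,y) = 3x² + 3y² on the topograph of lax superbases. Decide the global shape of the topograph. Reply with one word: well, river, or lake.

D = b²−4ac = 0² − 4·3·3 = -36
D < 0 ⇒ definite ⇒ every region one sign ⇒ single well

well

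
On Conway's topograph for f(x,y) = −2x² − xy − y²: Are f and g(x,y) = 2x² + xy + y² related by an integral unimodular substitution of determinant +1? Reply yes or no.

D₁ = -7, D₂ = -7
f is negative-definite; reduce −f:
−f: flip: (2,1,1)→(1,-1,2)
−f: translate: b→1 (≡-1 mod 2), so (1,-1,2)→(1,1,2)
−f: reduced (well bottom): (1,1,2) with a≤c, −a<b≤a
flip sign back: reduced form of f is (-1,-1,-2)
g: flip: (2,1,1)→(1,-1,2)
g: translate: b→1 (≡-1 mod 2), so (1,-1,2)→(1,1,2)
g: reduced (well bottom): (1,1,2) with a≤c, −a<b≤a
reduced forms (-1, -1, -2) vs (1, 1, 2) ⇒ inequivalent

no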